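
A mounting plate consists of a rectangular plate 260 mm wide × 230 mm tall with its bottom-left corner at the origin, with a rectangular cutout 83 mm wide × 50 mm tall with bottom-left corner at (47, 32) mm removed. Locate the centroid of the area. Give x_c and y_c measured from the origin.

x_c = 133.09 mm, y_c = 119.33 mm

Part | A | x̄ᵢ | ȳᵢ | A·x̄ᵢ | A·ȳᵢ
plate | 59800.00 | 130.00 | 115.00 | 7774000.00 | 6877000.00
hole | -4150.00 | 88.50 | 57.00 | -367275.00 | -236550.00
Σ | 55650.00 |  |  | 7406725.00 | 6640450.00
x_c = 7406725.00 / 55650.00 = 133.09 mm
y_c = 6640450.00 / 55650.00 = 119.33 mm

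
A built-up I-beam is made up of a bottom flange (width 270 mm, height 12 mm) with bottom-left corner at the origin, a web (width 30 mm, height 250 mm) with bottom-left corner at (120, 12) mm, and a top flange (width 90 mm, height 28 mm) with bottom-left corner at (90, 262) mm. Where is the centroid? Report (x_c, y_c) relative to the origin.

Part | A | x̄ᵢ | ȳᵢ | A·x̄ᵢ | A·ȳᵢ
bottom flange | 3240.00 | 135.00 | 6.00 | 437400.00 | 19440.00
web | 7500.00 | 135.00 | 137.00 | 1012500.00 | 1027500.00
top flange | 2520.00 | 135.00 | 276.00 | 340200.00 | 695520.00
Σ | 13260.00 |  |  | 1790100.00 | 1742460.00
x_c = 1790100.00 / 13260.00 = 135.00 mm
y_c = 1742460.00 / 13260.00 = 131.41 mm

x_c = 135.00 mm, y_c = 131.41 mm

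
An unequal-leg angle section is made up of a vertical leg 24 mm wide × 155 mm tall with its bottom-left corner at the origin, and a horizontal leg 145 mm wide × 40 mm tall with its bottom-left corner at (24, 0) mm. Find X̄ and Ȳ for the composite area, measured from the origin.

Part | A | x̄ᵢ | ȳᵢ | A·x̄ᵢ | A·ȳᵢ
vertical leg | 3720.00 | 12.00 | 77.50 | 44640.00 | 288300.00
horizontal leg | 5800.00 | 96.50 | 20.00 | 559700.00 | 116000.00
Σ | 9520.00 |  |  | 604340.00 | 404300.00
X̄ = 604340.00 / 9520.00 = 63.48 mm
Ȳ = 404300.00 / 9520.00 = 42.47 mm

X̄ = 63.48 mm, Ȳ = 42.47 mm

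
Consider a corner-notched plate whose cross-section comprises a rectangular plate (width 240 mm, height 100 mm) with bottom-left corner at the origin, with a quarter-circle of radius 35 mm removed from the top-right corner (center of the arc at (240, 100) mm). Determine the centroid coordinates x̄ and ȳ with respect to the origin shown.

x̄ = 115.61 mm, ȳ = 48.53 mm

Part | A | x̄ᵢ | ȳᵢ | A·x̄ᵢ | A·ȳᵢ
plate | 24000.00 | 120.00 | 50.00 | 2880000.00 | 1200000.00
removed quarter-circle | -962.11 | 225.15 | 85.15 | -216615.39 | -81919.61
Σ | 23037.89 |  |  | 2663384.61 | 1118080.39
x̄ = 2663384.61 / 23037.89 = 115.61 mm
ȳ = 1118080.39 / 23037.89 = 48.53 mm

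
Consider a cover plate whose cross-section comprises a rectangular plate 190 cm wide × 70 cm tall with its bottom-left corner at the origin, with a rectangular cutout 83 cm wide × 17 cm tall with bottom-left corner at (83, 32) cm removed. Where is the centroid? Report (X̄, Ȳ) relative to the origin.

plate: A = 190 × 70 = 13300.00, centroid at (95.00, 35.00).
hole: A = −(83 × 17) = -1411.00, centroid at (124.50, 40.50).
ΣA = 11889.00 cm², ΣAX̄ = 1087830.50 cm³, ΣAȲ = 408354.50 cm³.
X̄ = 1087830.50/11889.00 = 91.50 cm; Ȳ = 408354.50/11889.00 = 34.35 cm.

X̄ = 91.50 cm, Ȳ = 34.35 cm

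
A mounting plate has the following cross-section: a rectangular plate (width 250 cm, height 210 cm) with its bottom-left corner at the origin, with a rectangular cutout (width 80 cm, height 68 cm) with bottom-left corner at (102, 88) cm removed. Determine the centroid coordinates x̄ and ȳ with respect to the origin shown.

x̄ = 123.03 cm, ȳ = 103.03 cm

plate: A = 250 × 210 = 52500.00, centroid at (125.00, 105.00).
hole: A = −(80 × 68) = -5440.00, centroid at (142.00, 122.00).
ΣA = 47060.00 cm²
ΣAx̄ = (52500.00)(125.00) + (-5440.00)(142.00) = 5790020.00 cm³
ΣAȳ = (52500.00)(105.00) + (-5440.00)(122.00) = 4848820.00 cm³
x̄ = 5790020.00 / 47060.00 = 123.03 cm
ȳ = 4848820.00 / 47060.00 = 103.03 cm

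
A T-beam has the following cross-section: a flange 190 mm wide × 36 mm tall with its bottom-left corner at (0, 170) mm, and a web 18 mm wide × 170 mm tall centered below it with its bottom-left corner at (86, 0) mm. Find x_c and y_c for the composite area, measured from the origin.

x_c = 95.00 mm, y_c = 156.16 mm

web: A = 18 × 170 = 3060.00, centroid at (95.00, 85.00).
flange: A = 190 × 36 = 6840.00, centroid at (95.00, 188.00).
ΣA = 9900.00 mm², ΣAx_c = 940500.00 mm³, ΣAy_c = 1546020.00 mm³.
x_c = 940500.00/9900.00 = 95.00 mm; y_c = 1546020.00/9900.00 = 156.16 mm.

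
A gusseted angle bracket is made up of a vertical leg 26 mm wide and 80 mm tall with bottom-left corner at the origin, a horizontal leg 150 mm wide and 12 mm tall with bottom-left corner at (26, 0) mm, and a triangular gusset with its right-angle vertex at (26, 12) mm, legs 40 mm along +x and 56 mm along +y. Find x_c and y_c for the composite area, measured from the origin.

x_c = 50.58 mm, y_c = 25.67 mm

Part | A | x̄ᵢ | ȳᵢ | A·x̄ᵢ | A·ȳᵢ
vertical leg | 2080.00 | 13.00 | 40.00 | 27040.00 | 83200.00
horizontal leg | 1800.00 | 101.00 | 6.00 | 181800.00 | 10800.00
gusset | 1120.00 | 39.33 | 30.67 | 44053.33 | 34346.67
Σ | 5000.00 |  |  | 252893.33 | 128346.67
x_c = 252893.33 / 5000.00 = 50.58 mm
y_c = 128346.67 / 5000.00 = 25.67 mm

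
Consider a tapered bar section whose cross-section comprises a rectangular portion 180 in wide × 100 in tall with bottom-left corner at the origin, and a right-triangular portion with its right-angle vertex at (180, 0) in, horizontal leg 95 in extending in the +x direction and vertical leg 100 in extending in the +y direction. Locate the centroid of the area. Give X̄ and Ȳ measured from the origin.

Part | A | x̄ᵢ | ȳᵢ | A·x̄ᵢ | A·ȳᵢ
rectangular portion | 18000.00 | 90.00 | 50.00 | 1620000.00 | 900000.00
triangular portion | 4750.00 | 211.67 | 33.33 | 1005416.67 | 158333.33
Σ | 22750.00 |  |  | 2625416.67 | 1058333.33
X̄ = 2625416.67 / 22750.00 = 115.40 in
Ȳ = 1058333.33 / 22750.00 = 46.52 in

X̄ = 115.40 in, Ȳ = 46.52 in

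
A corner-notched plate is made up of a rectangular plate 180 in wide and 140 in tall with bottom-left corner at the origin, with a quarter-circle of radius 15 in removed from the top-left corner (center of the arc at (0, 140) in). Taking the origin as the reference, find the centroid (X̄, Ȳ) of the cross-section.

X̄ = 90.59 in, Ȳ = 69.55 in

Part | A | x̄ᵢ | ȳᵢ | A·x̄ᵢ | A·ȳᵢ
plate | 25200.00 | 90.00 | 70.00 | 2268000.00 | 1764000.00
removed quarter-circle | -176.71 | 6.37 | 133.63 | -1125.00 | -23615.04
Σ | 25023.29 |  |  | 2266875.00 | 1740384.96
X̄ = 2266875.00 / 25023.29 = 90.59 in
Ȳ = 1740384.96 / 25023.29 = 69.55 in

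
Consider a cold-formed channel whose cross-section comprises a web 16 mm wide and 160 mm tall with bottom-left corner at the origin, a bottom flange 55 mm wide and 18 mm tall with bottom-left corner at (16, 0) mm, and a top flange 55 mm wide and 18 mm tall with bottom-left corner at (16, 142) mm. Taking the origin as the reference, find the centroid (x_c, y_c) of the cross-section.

web: A = 16 × 160 = 2560.00, centroid at (8.00, 80.00).
bottom flange: A = 55 × 18 = 990.00, centroid at (43.50, 9.00).
top flange: A = 55 × 18 = 990.00, centroid at (43.50, 151.00).
ΣA = 4540.00 mm²
ΣAx_c = (2560.00)(8.00) + (990.00)(43.50) + (990.00)(43.50) = 106610.00 mm³
ΣAy_c = (2560.00)(80.00) + (990.00)(9.00) + (990.00)(151.00) = 363200.00 mm³
x_c = 106610.00 / 4540.00 = 23.48 mm
y_c = 363200.00 / 4540.00 = 80.00 mm

x_c = 23.48 mm, y_c = 80.00 mm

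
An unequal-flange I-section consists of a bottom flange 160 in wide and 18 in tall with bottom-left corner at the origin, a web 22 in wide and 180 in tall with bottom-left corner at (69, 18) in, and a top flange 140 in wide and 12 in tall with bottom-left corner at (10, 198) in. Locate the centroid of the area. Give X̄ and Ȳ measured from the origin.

bottom flange: A = 160 × 18 = 2880.00, centroid at (80.00, 9.00).
web: A = 22 × 180 = 3960.00, centroid at (80.00, 108.00).
top flange: A = 140 × 12 = 1680.00, centroid at (80.00, 204.00).
ΣA = 8520.00 in², ΣAX̄ = 681600.00 in³, ΣAȲ = 796320.00 in³.
X̄ = 681600.00/8520.00 = 80.00 in; Ȳ = 796320.00/8520.00 = 93.46 in.

X̄ = 80.00 in, Ȳ = 93.46 in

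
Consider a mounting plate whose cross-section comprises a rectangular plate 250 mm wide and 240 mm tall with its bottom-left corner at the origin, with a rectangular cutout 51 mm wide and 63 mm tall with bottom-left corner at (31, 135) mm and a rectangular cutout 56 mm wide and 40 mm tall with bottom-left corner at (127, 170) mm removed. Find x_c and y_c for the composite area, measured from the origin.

x_c = 127.80 mm, y_c = 114.39 mm

plate: A = 250 × 240 = 60000.00, centroid at (125.00, 120.00).
hole 1: A = −(51 × 63) = -3213.00, centroid at (56.50, 166.50).
hole 2: A = −(56 × 40) = -2240.00, centroid at (155.00, 190.00).
ΣA = 54547.00 mm²
ΣAx_c = (60000.00)(125.00) + (-3213.00)(56.50) + (-2240.00)(155.00) = 6971265.50 mm³
ΣAy_c = (60000.00)(120.00) + (-3213.00)(166.50) + (-2240.00)(190.00) = 6239435.50 mm³
x_c = 6971265.50 / 54547.00 = 127.80 mm
y_c = 6239435.50 / 54547.00 = 114.39 mm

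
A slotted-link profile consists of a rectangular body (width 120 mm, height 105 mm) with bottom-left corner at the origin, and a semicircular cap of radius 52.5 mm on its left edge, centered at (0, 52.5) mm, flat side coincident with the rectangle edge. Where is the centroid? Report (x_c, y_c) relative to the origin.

x_c = 38.96 mm, y_c = 52.50 mm

rectangular body: A = 120 × 105 = 12600.00, centroid at (60.00, 52.50).
semicircular end: A = ½π·52.5² = 4329.51, centroid at (-22.28, 52.50).
ΣA = 16929.51 mm², ΣAx_c = 659531.25 mm³, ΣAy_c = 888799.14 mm³.
x_c = 659531.25/16929.51 = 38.96 mm; y_c = 888799.14/16929.51 = 52.50 mm.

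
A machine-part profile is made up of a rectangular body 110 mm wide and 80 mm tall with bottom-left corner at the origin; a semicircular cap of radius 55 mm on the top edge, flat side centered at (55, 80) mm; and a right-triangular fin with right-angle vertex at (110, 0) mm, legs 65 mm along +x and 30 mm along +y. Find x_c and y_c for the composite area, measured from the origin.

rectangular body: A = 110 × 80 = 8800.00, centroid at (55.00, 40.00).
semicircular top: A = ½π·55² = 4751.66, centroid at (55.00, 103.34).
triangular fin: A = ½·65·30 = 975.00, centroid at (131.67, 10.00).
ΣA = 14526.66 mm², ΣAx_c = 873716.24 mm³, ΣAy_c = 852799.38 mm³.
x_c = 873716.24/14526.66 = 60.15 mm; y_c = 852799.38/14526.66 = 58.71 mm.

x_c = 60.15 mm, y_c = 58.71 mm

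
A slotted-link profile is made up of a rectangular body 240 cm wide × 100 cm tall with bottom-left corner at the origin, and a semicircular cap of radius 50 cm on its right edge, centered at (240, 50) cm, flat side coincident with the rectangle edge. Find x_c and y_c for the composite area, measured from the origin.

rectangular body: A = 240 × 100 = 24000.00, centroid at (120.00, 50.00).
semicircular end: A = ½π·50² = 3926.99, centroid at (261.22, 50.00).
ΣA = 27926.99 cm²
ΣAx_c = (24000.00)(120.00) + (3926.99)(261.22) = 3905811.13 cm³
ΣAy_c = (24000.00)(50.00) + (3926.99)(50.00) = 1396349.54 cm³
x_c = 3905811.13 / 27926.99 = 139.86 cm
y_c = 1396349.54 / 27926.99 = 50.00 cm

x_c = 139.86 cm, y_c = 50.00 cm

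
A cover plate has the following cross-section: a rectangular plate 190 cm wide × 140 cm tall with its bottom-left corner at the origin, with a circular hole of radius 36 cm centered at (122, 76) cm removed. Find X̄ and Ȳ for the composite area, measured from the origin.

plate: A = 190 × 140 = 26600.00, centroid at (95.00, 70.00).
hole: A = −π·36² = -4071.50, centroid at (122.00, 76.00).
ΣA = 22528.50 cm²
ΣAX̄ = (26600.00)(95.00) + (-4071.50)(122.00) = 2030276.50 cm³
ΣAȲ = (26600.00)(70.00) + (-4071.50)(76.00) = 1552565.69 cm³
X̄ = 2030276.50 / 22528.50 = 90.12 cm
Ȳ = 1552565.69 / 22528.50 = 68.92 cm

X̄ = 90.12 cm, Ȳ = 68.92 cm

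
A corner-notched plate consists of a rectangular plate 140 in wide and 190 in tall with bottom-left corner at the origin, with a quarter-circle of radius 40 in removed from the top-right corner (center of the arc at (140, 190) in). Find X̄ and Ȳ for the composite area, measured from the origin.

plate: A = 140 × 190 = 26600.00, centroid at (70.00, 95.00).
removed quarter-circle: A = −¼π·40² = -1256.64, centroid at (123.02, 173.02).
ΣA = 25343.36 in²
ΣAX̄ = (26600.00)(70.00) + (-1256.64)(123.02) = 1707404.14 in³
ΣAȲ = (26600.00)(95.00) + (-1256.64)(173.02) = 2309572.29 in³
X̄ = 1707404.14 / 25343.36 = 67.37 in
Ȳ = 2309572.29 / 25343.36 = 91.13 in

X̄ = 67.37 in, Ȳ = 91.13 in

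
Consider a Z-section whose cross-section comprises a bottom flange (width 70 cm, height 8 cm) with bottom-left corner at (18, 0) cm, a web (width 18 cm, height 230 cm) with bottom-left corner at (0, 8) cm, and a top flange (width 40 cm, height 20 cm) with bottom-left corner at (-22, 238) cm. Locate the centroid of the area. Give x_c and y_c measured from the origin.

x_c = 11.88 cm, y_c = 129.07 cm

bottom flange: A = 70 × 8 = 560.00, centroid at (53.00, 4.00).
web: A = 18 × 230 = 4140.00, centroid at (9.00, 123.00).
top flange: A = 40 × 20 = 800.00, centroid at (-2.00, 248.00).
ΣA = 5500.00 cm²
ΣAx_c = (560.00)(53.00) + (4140.00)(9.00) + (800.00)(-2.00) = 65340.00 cm³
ΣAy_c = (560.00)(4.00) + (4140.00)(123.00) + (800.00)(248.00) = 709860.00 cm³
x_c = 65340.00 / 5500.00 = 11.88 cm
y_c = 709860.00 / 5500.00 = 129.07 cm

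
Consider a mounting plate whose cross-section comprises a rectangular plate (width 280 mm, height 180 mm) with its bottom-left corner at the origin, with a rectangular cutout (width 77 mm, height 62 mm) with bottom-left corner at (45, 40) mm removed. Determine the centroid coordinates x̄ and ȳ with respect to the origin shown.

Part | A | x̄ᵢ | ȳᵢ | A·x̄ᵢ | A·ȳᵢ
plate | 50400.00 | 140.00 | 90.00 | 7056000.00 | 4536000.00
hole | -4774.00 | 83.50 | 71.00 | -398629.00 | -338954.00
Σ | 45626.00 |  |  | 6657371.00 | 4197046.00
x̄ = 6657371.00 / 45626.00 = 145.91 mm
ȳ = 4197046.00 / 45626.00 = 91.99 mm

x̄ = 145.91 mm, ȳ = 91.99 mm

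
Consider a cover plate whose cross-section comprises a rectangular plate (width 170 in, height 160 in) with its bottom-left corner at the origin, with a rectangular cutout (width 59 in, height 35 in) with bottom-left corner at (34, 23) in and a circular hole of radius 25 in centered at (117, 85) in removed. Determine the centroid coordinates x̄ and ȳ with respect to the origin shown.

Part | A | x̄ᵢ | ȳᵢ | A·x̄ᵢ | A·ȳᵢ
plate | 27200.00 | 85.00 | 80.00 | 2312000.00 | 2176000.00
hole 1 | -2065.00 | 63.50 | 40.50 | -131127.50 | -83632.50
hole 2 | -1963.50 | 117.00 | 85.00 | -229728.96 | -166897.11
Σ | 23171.50 |  |  | 1951143.54 | 1925470.39
x̄ = 1951143.54 / 23171.50 = 84.20 in
ȳ = 1925470.39 / 23171.50 = 83.10 in

x̄ = 84.20 in, ȳ = 83.10 in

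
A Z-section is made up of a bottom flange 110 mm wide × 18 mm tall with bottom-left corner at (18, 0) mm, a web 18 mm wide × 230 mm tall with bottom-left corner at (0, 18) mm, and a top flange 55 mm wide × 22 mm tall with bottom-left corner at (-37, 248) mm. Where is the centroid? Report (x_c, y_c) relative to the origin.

bottom flange: A = 110 × 18 = 1980.00, centroid at (73.00, 9.00).
web: A = 18 × 230 = 4140.00, centroid at (9.00, 133.00).
top flange: A = 55 × 22 = 1210.00, centroid at (-9.50, 259.00).
ΣA = 7330.00 mm²
ΣAx_c = (1980.00)(73.00) + (4140.00)(9.00) + (1210.00)(-9.50) = 170305.00 mm³
ΣAy_c = (1980.00)(9.00) + (4140.00)(133.00) + (1210.00)(259.00) = 881830.00 mm³
x_c = 170305.00 / 7330.00 = 23.23 mm
y_c = 881830.00 / 7330.00 = 120.30 mm

x_c = 23.23 mm, y_c = 120.30 mm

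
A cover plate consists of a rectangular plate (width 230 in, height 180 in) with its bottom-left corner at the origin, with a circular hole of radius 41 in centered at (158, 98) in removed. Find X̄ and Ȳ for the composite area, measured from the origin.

plate: A = 230 × 180 = 41400.00, centroid at (115.00, 90.00).
hole: A = −π·41² = -5281.02, centroid at (158.00, 98.00).
ΣA = 36118.98 in²
ΣAX̄ = (41400.00)(115.00) + (-5281.02)(158.00) = 3926599.27 in³
ΣAȲ = (41400.00)(90.00) + (-5281.02)(98.00) = 3208460.31 in³
X̄ = 3926599.27 / 36118.98 = 108.71 in
Ȳ = 3208460.31 / 36118.98 = 88.83 in

X̄ = 108.71 in, Ȳ = 88.83 in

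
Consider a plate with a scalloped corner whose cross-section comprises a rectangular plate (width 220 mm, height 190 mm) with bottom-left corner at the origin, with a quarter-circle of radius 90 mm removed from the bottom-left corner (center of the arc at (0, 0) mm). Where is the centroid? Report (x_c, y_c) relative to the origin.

x_c = 122.89 mm, y_c = 105.20 mm

Part | A | x̄ᵢ | ȳᵢ | A·x̄ᵢ | A·ȳᵢ
plate | 41800.00 | 110.00 | 95.00 | 4598000.00 | 3971000.00
removed quarter-circle | -6361.73 | 38.20 | 38.20 | -243000.00 | -243000.00
Σ | 35438.27 |  |  | 4355000.00 | 3728000.00
x_c = 4355000.00 / 35438.27 = 122.89 mm
y_c = 3728000.00 / 35438.27 = 105.20 mm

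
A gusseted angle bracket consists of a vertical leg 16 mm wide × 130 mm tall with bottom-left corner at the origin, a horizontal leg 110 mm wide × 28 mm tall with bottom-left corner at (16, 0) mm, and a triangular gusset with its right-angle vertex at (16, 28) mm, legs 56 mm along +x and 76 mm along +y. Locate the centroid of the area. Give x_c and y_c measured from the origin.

x_c = 42.41 mm, y_c = 40.04 mm

vertical leg: A = 16 × 130 = 2080.00, centroid at (8.00, 65.00).
horizontal leg: A = 110 × 28 = 3080.00, centroid at (71.00, 14.00).
gusset: A = ½·56·76 = 2128.00, centroid at (34.67, 53.33).
ΣA = 7288.00 mm²
ΣAx_c = (2080.00)(8.00) + (3080.00)(71.00) + (2128.00)(34.67) = 309090.67 mm³
ΣAy_c = (2080.00)(65.00) + (3080.00)(14.00) + (2128.00)(53.33) = 291813.33 mm³
x_c = 309090.67 / 7288.00 = 42.41 mm
y_c = 291813.33 / 7288.00 = 40.04 mm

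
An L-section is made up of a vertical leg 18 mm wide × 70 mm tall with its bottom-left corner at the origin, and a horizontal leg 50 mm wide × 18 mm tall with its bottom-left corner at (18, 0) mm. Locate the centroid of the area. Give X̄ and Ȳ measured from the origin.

Part | A | x̄ᵢ | ȳᵢ | A·x̄ᵢ | A·ȳᵢ
vertical leg | 1260.00 | 9.00 | 35.00 | 11340.00 | 44100.00
horizontal leg | 900.00 | 43.00 | 9.00 | 38700.00 | 8100.00
Σ | 2160.00 |  |  | 50040.00 | 52200.00
X̄ = 50040.00 / 2160.00 = 23.17 mm
Ȳ = 52200.00 / 2160.00 = 24.17 mm

X̄ = 23.17 mm, Ȳ = 24.17 mm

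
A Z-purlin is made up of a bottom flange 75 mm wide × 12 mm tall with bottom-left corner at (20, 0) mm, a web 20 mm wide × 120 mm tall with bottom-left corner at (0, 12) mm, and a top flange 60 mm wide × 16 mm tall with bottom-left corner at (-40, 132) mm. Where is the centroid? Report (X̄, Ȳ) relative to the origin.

X̄ = 15.53 mm, Ȳ = 73.38 mm

Part | A | x̄ᵢ | ȳᵢ | A·x̄ᵢ | A·ȳᵢ
bottom flange | 900.00 | 57.50 | 6.00 | 51750.00 | 5400.00
web | 2400.00 | 10.00 | 72.00 | 24000.00 | 172800.00
top flange | 960.00 | -10.00 | 140.00 | -9600.00 | 134400.00
Σ | 4260.00 |  |  | 66150.00 | 312600.00
X̄ = 66150.00 / 4260.00 = 15.53 mm
Ȳ = 312600.00 / 4260.00 = 73.38 mm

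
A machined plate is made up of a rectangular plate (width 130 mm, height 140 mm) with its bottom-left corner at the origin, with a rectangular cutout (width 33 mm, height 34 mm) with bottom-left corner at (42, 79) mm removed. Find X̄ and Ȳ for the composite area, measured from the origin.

plate: A = 130 × 140 = 18200.00, centroid at (65.00, 70.00).
hole: A = −(33 × 34) = -1122.00, centroid at (58.50, 96.00).
ΣA = 17078.00 mm²
ΣAX̄ = (18200.00)(65.00) + (-1122.00)(58.50) = 1117363.00 mm³
ΣAȲ = (18200.00)(70.00) + (-1122.00)(96.00) = 1166288.00 mm³
X̄ = 1117363.00 / 17078.00 = 65.43 mm
Ȳ = 1166288.00 / 17078.00 = 68.29 mm

X̄ = 65.43 mm, Ȳ = 68.29 mm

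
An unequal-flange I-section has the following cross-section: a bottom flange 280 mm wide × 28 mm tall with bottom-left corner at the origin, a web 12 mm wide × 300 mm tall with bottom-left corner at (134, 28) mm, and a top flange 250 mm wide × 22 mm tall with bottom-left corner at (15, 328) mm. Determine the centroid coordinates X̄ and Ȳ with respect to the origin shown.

bottom flange: A = 280 × 28 = 7840.00, centroid at (140.00, 14.00).
web: A = 12 × 300 = 3600.00, centroid at (140.00, 178.00).
top flange: A = 250 × 22 = 5500.00, centroid at (140.00, 339.00).
ΣA = 16940.00 mm², ΣAX̄ = 2371600.00 mm³, ΣAȲ = 2615060.00 mm³.
X̄ = 2371600.00/16940.00 = 140.00 mm; Ȳ = 2615060.00/16940.00 = 154.37 mm.

X̄ = 140.00 mm, Ȳ = 154.37 mm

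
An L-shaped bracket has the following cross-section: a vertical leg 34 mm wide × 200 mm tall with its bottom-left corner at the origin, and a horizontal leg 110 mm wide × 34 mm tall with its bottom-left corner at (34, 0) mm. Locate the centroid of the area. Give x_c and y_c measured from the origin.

x_c = 42.55 mm, y_c = 70.55 mm

Part | A | x̄ᵢ | ȳᵢ | A·x̄ᵢ | A·ȳᵢ
vertical leg | 6800.00 | 17.00 | 100.00 | 115600.00 | 680000.00
horizontal leg | 3740.00 | 89.00 | 17.00 | 332860.00 | 63580.00
Σ | 10540.00 |  |  | 448460.00 | 743580.00
x_c = 448460.00 / 10540.00 = 42.55 mm
y_c = 743580.00 / 10540.00 = 70.55 mm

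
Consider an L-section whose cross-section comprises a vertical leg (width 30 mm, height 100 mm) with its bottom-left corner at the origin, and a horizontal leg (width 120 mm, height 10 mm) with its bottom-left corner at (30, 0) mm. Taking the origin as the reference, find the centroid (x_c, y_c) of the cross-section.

vertical leg: A = 30 × 100 = 3000.00, centroid at (15.00, 50.00).
horizontal leg: A = 120 × 10 = 1200.00, centroid at (90.00, 5.00).
ΣA = 4200.00 mm²
ΣAx_c = (3000.00)(15.00) + (1200.00)(90.00) = 153000.00 mm³
ΣAy_c = (3000.00)(50.00) + (1200.00)(5.00) = 156000.00 mm³
x_c = 153000.00 / 4200.00 = 36.43 mm
y_c = 156000.00 / 4200.00 = 37.14 mm

x_c = 36.43 mm, y_c = 37.14 mm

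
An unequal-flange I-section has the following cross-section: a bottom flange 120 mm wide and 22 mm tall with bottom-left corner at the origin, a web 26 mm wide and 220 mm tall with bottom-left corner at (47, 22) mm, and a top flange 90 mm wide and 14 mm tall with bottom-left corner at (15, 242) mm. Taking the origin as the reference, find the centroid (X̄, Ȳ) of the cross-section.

X̄ = 60.00 mm, Ȳ = 114.12 mm

Part | A | x̄ᵢ | ȳᵢ | A·x̄ᵢ | A·ȳᵢ
bottom flange | 2640.00 | 60.00 | 11.00 | 158400.00 | 29040.00
web | 5720.00 | 60.00 | 132.00 | 343200.00 | 755040.00
top flange | 1260.00 | 60.00 | 249.00 | 75600.00 | 313740.00
Σ | 9620.00 |  |  | 577200.00 | 1097820.00
X̄ = 577200.00 / 9620.00 = 60.00 mm
Ȳ = 1097820.00 / 9620.00 = 114.12 mm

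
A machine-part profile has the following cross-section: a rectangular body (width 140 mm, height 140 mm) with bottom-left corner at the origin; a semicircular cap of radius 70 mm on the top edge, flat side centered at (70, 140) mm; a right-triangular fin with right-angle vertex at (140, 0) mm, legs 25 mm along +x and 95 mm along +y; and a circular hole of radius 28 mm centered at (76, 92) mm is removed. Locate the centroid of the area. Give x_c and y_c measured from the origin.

Part | A | x̄ᵢ | ȳᵢ | A·x̄ᵢ | A·ȳᵢ
rectangular body | 19600.00 | 70.00 | 70.00 | 1372000.00 | 1372000.00
semicircular top | 7696.90 | 70.00 | 169.71 | 538783.14 | 1306232.95
triangular fin | 1187.50 | 148.33 | 31.67 | 176145.83 | 37604.17
hole | -2463.01 | 76.00 | 92.00 | -187188.66 | -226596.79
Σ | 26021.39 |  |  | 1899740.32 | 2489240.32
x_c = 1899740.32 / 26021.39 = 73.01 mm
y_c = 2489240.32 / 26021.39 = 95.66 mm

x_c = 73.01 mm, y_c = 95.66 mm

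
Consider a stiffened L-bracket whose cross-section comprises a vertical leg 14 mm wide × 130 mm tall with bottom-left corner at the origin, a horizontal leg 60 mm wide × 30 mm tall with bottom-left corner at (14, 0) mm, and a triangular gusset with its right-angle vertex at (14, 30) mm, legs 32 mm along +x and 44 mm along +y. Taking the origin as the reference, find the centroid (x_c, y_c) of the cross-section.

vertical leg: A = 14 × 130 = 1820.00, centroid at (7.00, 65.00).
horizontal leg: A = 60 × 30 = 1800.00, centroid at (44.00, 15.00).
gusset: A = ½·32·44 = 704.00, centroid at (24.67, 44.67).
ΣA = 4324.00 mm², ΣAx_c = 109305.33 mm³, ΣAy_c = 176745.33 mm³.
x_c = 109305.33/4324.00 = 25.28 mm; y_c = 176745.33/4324.00 = 40.88 mm.

x_c = 25.28 mm, y_c = 40.88 mm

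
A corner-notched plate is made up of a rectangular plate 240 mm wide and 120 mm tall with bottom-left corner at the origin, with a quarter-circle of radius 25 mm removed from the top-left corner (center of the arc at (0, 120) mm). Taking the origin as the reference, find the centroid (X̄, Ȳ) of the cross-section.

plate: A = 240 × 120 = 28800.00, centroid at (120.00, 60.00).
removed quarter-circle: A = −¼π·25² = -490.87, centroid at (10.61, 109.39).
ΣA = 28309.13 mm², ΣAX̄ = 3450791.67 mm³, ΣAȲ = 1674303.47 mm³.
X̄ = 3450791.67/28309.13 = 121.90 mm; Ȳ = 1674303.47/28309.13 = 59.14 mm.

X̄ = 121.90 mm, Ȳ = 59.14 mm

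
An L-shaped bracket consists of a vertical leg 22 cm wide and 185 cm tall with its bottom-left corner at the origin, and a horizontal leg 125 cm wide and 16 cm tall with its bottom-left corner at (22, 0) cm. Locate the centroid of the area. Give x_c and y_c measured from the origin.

x_c = 35.22 cm, y_c = 64.66 cm

Part | A | x̄ᵢ | ȳᵢ | A·x̄ᵢ | A·ȳᵢ
vertical leg | 4070.00 | 11.00 | 92.50 | 44770.00 | 376475.00
horizontal leg | 2000.00 | 84.50 | 8.00 | 169000.00 | 16000.00
Σ | 6070.00 |  |  | 213770.00 | 392475.00
x_c = 213770.00 / 6070.00 = 35.22 cm
y_c = 392475.00 / 6070.00 = 64.66 cm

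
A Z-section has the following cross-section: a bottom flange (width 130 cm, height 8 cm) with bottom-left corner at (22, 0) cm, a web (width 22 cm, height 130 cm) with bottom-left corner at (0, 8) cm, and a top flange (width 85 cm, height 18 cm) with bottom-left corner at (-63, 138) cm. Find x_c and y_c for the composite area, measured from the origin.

x_c = 16.68 cm, y_c = 80.64 cm

bottom flange: A = 130 × 8 = 1040.00, centroid at (87.00, 4.00).
web: A = 22 × 130 = 2860.00, centroid at (11.00, 73.00).
top flange: A = 85 × 18 = 1530.00, centroid at (-20.50, 147.00).
ΣA = 5430.00 cm²
ΣAx_c = (1040.00)(87.00) + (2860.00)(11.00) + (1530.00)(-20.50) = 90575.00 cm³
ΣAy_c = (1040.00)(4.00) + (2860.00)(73.00) + (1530.00)(147.00) = 437850.00 cm³
x_c = 90575.00 / 5430.00 = 16.68 cm
y_c = 437850.00 / 5430.00 = 80.64 cm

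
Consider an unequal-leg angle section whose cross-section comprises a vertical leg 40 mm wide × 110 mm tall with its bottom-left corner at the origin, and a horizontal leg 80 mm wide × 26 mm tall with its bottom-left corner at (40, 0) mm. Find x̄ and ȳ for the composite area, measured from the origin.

Part | A | x̄ᵢ | ȳᵢ | A·x̄ᵢ | A·ȳᵢ
vertical leg | 4400.00 | 20.00 | 55.00 | 88000.00 | 242000.00
horizontal leg | 2080.00 | 80.00 | 13.00 | 166400.00 | 27040.00
Σ | 6480.00 |  |  | 254400.00 | 269040.00
x̄ = 254400.00 / 6480.00 = 39.26 mm
ȳ = 269040.00 / 6480.00 = 41.52 mm

x̄ = 39.26 mm, ȳ = 41.52 mm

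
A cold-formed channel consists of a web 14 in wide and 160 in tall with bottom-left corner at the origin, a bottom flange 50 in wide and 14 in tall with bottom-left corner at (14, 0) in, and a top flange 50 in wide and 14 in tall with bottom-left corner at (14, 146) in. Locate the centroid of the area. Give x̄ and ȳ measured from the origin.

web: A = 14 × 160 = 2240.00, centroid at (7.00, 80.00).
bottom flange: A = 50 × 14 = 700.00, centroid at (39.00, 7.00).
top flange: A = 50 × 14 = 700.00, centroid at (39.00, 153.00).
ΣA = 3640.00 in², ΣAx̄ = 70280.00 in³, ΣAȳ = 291200.00 in³.
x̄ = 70280.00/3640.00 = 19.31 in; ȳ = 291200.00/3640.00 = 80.00 in.

x̄ = 19.31 in, ȳ = 80.00 in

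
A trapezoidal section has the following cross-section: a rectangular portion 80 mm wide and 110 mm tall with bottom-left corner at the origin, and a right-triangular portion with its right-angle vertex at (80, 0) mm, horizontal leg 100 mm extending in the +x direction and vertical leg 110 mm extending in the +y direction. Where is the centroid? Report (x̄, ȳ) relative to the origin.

x̄ = 68.21 mm, ȳ = 47.95 mm

Part | A | x̄ᵢ | ȳᵢ | A·x̄ᵢ | A·ȳᵢ
rectangular portion | 8800.00 | 40.00 | 55.00 | 352000.00 | 484000.00
triangular portion | 5500.00 | 113.33 | 36.67 | 623333.33 | 201666.67
Σ | 14300.00 |  |  | 975333.33 | 685666.67
x̄ = 975333.33 / 14300.00 = 68.21 mm
ȳ = 685666.67 / 14300.00 = 47.95 mm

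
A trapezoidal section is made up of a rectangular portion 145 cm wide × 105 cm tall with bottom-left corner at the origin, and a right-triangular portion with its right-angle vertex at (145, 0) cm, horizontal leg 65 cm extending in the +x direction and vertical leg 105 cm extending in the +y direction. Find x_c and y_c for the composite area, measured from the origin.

x_c = 89.74 cm, y_c = 49.30 cm

Part | A | x̄ᵢ | ȳᵢ | A·x̄ᵢ | A·ȳᵢ
rectangular portion | 15225.00 | 72.50 | 52.50 | 1103812.50 | 799312.50
triangular portion | 3412.50 | 166.67 | 35.00 | 568750.00 | 119437.50
Σ | 18637.50 |  |  | 1672562.50 | 918750.00
x_c = 1672562.50 / 18637.50 = 89.74 cm
y_c = 918750.00 / 18637.50 = 49.30 cm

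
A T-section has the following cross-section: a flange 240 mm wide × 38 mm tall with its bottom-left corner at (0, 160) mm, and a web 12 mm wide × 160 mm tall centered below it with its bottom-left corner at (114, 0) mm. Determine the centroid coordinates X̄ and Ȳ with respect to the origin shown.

X̄ = 120.00 mm, Ȳ = 161.78 mm

Part | A | x̄ᵢ | ȳᵢ | A·x̄ᵢ | A·ȳᵢ
web | 1920.00 | 120.00 | 80.00 | 230400.00 | 153600.00
flange | 9120.00 | 120.00 | 179.00 | 1094400.00 | 1632480.00
Σ | 11040.00 |  |  | 1324800.00 | 1786080.00
X̄ = 1324800.00 / 11040.00 = 120.00 mm
Ȳ = 1786080.00 / 11040.00 = 161.78 mm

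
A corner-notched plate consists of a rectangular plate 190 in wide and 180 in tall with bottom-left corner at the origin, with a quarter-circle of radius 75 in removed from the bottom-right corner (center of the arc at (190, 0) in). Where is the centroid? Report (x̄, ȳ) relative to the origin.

x̄ = 85.63 in, ȳ = 98.63 in

Part | A | x̄ᵢ | ȳᵢ | A·x̄ᵢ | A·ȳᵢ
plate | 34200.00 | 95.00 | 90.00 | 3249000.00 | 3078000.00
removed quarter-circle | -4417.86 | 158.17 | 31.83 | -698769.29 | -140625.00
Σ | 29782.14 |  |  | 2550230.71 | 2937375.00
x̄ = 2550230.71 / 29782.14 = 85.63 in
ȳ = 2937375.00 / 29782.14 = 98.63 in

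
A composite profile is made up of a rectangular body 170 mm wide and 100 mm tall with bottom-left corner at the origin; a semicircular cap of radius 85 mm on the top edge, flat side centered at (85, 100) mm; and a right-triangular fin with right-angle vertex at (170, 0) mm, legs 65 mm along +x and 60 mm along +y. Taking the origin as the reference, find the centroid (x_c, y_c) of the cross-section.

x_c = 91.86 mm, y_c = 80.31 mm

rectangular body: A = 170 × 100 = 17000.00, centroid at (85.00, 50.00).
semicircular top: A = ½π·85² = 11349.00, centroid at (85.00, 136.08).
triangular fin: A = ½·65·60 = 1950.00, centroid at (191.67, 20.00).
ΣA = 30299.00 mm²
ΣAx_c = (17000.00)(85.00) + (11349.00)(85.00) + (1950.00)(191.67) = 2783415.29 mm³
ΣAy_c = (17000.00)(50.00) + (11349.00)(136.08) + (1950.00)(20.00) = 2433317.01 mm³
x_c = 2783415.29 / 30299.00 = 91.86 mm
y_c = 2433317.01 / 30299.00 = 80.31 mm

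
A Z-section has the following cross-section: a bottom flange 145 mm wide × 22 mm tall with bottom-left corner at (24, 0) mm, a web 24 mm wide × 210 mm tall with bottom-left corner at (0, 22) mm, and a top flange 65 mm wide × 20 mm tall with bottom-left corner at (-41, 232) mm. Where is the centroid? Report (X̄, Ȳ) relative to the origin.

Part | A | x̄ᵢ | ȳᵢ | A·x̄ᵢ | A·ȳᵢ
bottom flange | 3190.00 | 96.50 | 11.00 | 307835.00 | 35090.00
web | 5040.00 | 12.00 | 127.00 | 60480.00 | 640080.00
top flange | 1300.00 | -8.50 | 242.00 | -11050.00 | 314600.00
Σ | 9530.00 |  |  | 357265.00 | 989770.00
X̄ = 357265.00 / 9530.00 = 37.49 mm
Ȳ = 989770.00 / 9530.00 = 103.86 mm

X̄ = 37.49 mm, Ȳ = 103.86 mm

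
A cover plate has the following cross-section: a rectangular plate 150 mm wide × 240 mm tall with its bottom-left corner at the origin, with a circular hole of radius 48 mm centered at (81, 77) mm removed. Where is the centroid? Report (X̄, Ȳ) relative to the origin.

plate: A = 150 × 240 = 36000.00, centroid at (75.00, 120.00).
hole: A = −π·48² = -7238.23, centroid at (81.00, 77.00).
ΣA = 28761.77 mm², ΣAX̄ = 2113703.41 mm³, ΣAȲ = 3762656.33 mm³.
X̄ = 2113703.41/28761.77 = 73.49 mm; Ȳ = 3762656.33/28761.77 = 130.82 mm.

X̄ = 73.49 mm, Ȳ = 130.82 mm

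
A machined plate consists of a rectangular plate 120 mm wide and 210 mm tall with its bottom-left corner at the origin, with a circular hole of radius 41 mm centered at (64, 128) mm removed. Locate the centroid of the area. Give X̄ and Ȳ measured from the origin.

Part | A | x̄ᵢ | ȳᵢ | A·x̄ᵢ | A·ȳᵢ
plate | 25200.00 | 60.00 | 105.00 | 1512000.00 | 2646000.00
hole | -5281.02 | 64.00 | 128.00 | -337985.10 | -675970.21
Σ | 19918.98 |  |  | 1174014.90 | 1970029.79
X̄ = 1174014.90 / 19918.98 = 58.94 mm
Ȳ = 1970029.79 / 19918.98 = 98.90 mm

X̄ = 58.94 mm, Ȳ = 98.90 mm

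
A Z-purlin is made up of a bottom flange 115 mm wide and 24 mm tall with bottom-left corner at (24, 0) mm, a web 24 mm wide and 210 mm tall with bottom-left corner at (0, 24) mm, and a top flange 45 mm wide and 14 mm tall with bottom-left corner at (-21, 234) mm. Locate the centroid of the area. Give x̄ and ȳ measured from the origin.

x̄ = 33.97 mm, ȳ = 99.06 mm

Part | A | x̄ᵢ | ȳᵢ | A·x̄ᵢ | A·ȳᵢ
bottom flange | 2760.00 | 81.50 | 12.00 | 224940.00 | 33120.00
web | 5040.00 | 12.00 | 129.00 | 60480.00 | 650160.00
top flange | 630.00 | 1.50 | 241.00 | 945.00 | 151830.00
Σ | 8430.00 |  |  | 286365.00 | 835110.00
x̄ = 286365.00 / 8430.00 = 33.97 mm
ȳ = 835110.00 / 8430.00 = 99.06 mm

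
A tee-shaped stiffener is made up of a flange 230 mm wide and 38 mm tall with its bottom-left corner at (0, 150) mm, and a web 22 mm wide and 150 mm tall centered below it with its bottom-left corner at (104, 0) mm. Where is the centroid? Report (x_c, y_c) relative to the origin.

x_c = 115.00 mm, y_c = 143.24 mm

Part | A | x̄ᵢ | ȳᵢ | A·x̄ᵢ | A·ȳᵢ
web | 3300.00 | 115.00 | 75.00 | 379500.00 | 247500.00
flange | 8740.00 | 115.00 | 169.00 | 1005100.00 | 1477060.00
Σ | 12040.00 |  |  | 1384600.00 | 1724560.00
x_c = 1384600.00 / 12040.00 = 115.00 mm
y_c = 1724560.00 / 12040.00 = 143.24 mm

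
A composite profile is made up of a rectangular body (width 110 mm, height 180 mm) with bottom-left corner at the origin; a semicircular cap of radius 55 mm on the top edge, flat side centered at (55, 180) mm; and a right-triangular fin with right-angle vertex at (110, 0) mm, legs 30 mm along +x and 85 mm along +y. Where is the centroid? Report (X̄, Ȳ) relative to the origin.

rectangular body: A = 110 × 180 = 19800.00, centroid at (55.00, 90.00).
semicircular top: A = ½π·55² = 4751.66, centroid at (55.00, 203.34).
triangular fin: A = ½·30·85 = 1275.00, centroid at (120.00, 28.33).
ΣA = 25826.66 mm², ΣAX̄ = 1503341.24 mm³, ΣAȲ = 2784340.27 mm³.
X̄ = 1503341.24/25826.66 = 58.21 mm; Ȳ = 2784340.27/25826.66 = 107.81 mm.

X̄ = 58.21 mm, Ȳ = 107.81 mm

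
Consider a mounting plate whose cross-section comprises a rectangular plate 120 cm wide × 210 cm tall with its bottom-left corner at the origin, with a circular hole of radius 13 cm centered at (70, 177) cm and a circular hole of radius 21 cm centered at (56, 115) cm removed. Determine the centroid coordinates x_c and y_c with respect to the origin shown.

plate: A = 120 × 210 = 25200.00, centroid at (60.00, 105.00).
hole 1: A = −π·13² = -530.93, centroid at (70.00, 177.00).
hole 2: A = −π·21² = -1385.44, centroid at (56.00, 115.00).
ΣA = 23283.63 cm²
ΣAx_c = (25200.00)(60.00) + (-530.93)(70.00) + (-1385.44)(56.00) = 1397250.19 cm³
ΣAy_c = (25200.00)(105.00) + (-530.93)(177.00) + (-1385.44)(115.00) = 2392699.67 cm³
x_c = 1397250.19 / 23283.63 = 60.01 cm
y_c = 2392699.67 / 23283.63 = 102.76 cm

x_c = 60.01 cm, y_c = 102.76 cm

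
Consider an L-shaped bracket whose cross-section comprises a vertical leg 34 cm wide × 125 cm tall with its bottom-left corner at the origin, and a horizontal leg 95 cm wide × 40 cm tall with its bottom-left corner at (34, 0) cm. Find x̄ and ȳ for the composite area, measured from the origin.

x̄ = 47.45 cm, ȳ = 42.44 cm

vertical leg: A = 34 × 125 = 4250.00, centroid at (17.00, 62.50).
horizontal leg: A = 95 × 40 = 3800.00, centroid at (81.50, 20.00).
ΣA = 8050.00 cm², ΣAx̄ = 381950.00 cm³, ΣAȳ = 341625.00 cm³.
x̄ = 381950.00/8050.00 = 47.45 cm; ȳ = 341625.00/8050.00 = 42.44 cm.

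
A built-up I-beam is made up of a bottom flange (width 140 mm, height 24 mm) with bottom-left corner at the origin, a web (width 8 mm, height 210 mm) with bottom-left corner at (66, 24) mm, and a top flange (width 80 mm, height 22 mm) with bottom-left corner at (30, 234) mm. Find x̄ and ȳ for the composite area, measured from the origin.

bottom flange: A = 140 × 24 = 3360.00, centroid at (70.00, 12.00).
web: A = 8 × 210 = 1680.00, centroid at (70.00, 129.00).
top flange: A = 80 × 22 = 1760.00, centroid at (70.00, 245.00).
ΣA = 6800.00 mm²
ΣAx̄ = (3360.00)(70.00) + (1680.00)(70.00) + (1760.00)(70.00) = 476000.00 mm³
ΣAȳ = (3360.00)(12.00) + (1680.00)(129.00) + (1760.00)(245.00) = 688240.00 mm³
x̄ = 476000.00 / 6800.00 = 70.00 mm
ȳ = 688240.00 / 6800.00 = 101.21 mm

x̄ = 70.00 mm, ȳ = 101.21 mm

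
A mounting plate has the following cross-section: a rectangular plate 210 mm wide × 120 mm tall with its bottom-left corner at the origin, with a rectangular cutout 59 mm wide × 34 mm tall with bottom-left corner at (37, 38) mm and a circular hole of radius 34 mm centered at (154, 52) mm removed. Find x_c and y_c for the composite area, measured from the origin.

Part | A | x̄ᵢ | ȳᵢ | A·x̄ᵢ | A·ȳᵢ
plate | 25200.00 | 105.00 | 60.00 | 2646000.00 | 1512000.00
hole 1 | -2006.00 | 66.50 | 55.00 | -133399.00 | -110330.00
hole 2 | -3631.68 | 154.00 | 52.00 | -559278.89 | -188847.42
Σ | 19562.32 |  |  | 1953322.11 | 1212822.58
x_c = 1953322.11 / 19562.32 = 99.85 mm
y_c = 1212822.58 / 19562.32 = 62.00 mm

x_c = 99.85 mm, y_c = 62.00 mm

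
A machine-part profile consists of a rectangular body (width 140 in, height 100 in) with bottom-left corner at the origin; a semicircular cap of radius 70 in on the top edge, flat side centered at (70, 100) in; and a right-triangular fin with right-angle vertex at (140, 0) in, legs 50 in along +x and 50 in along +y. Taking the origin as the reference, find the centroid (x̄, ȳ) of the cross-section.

rectangular body: A = 140 × 100 = 14000.00, centroid at (70.00, 50.00).
semicircular top: A = ½π·70² = 7696.90, centroid at (70.00, 129.71).
triangular fin: A = ½·50·50 = 1250.00, centroid at (156.67, 16.67).
ΣA = 22946.90 in²
ΣAx̄ = (14000.00)(70.00) + (7696.90)(70.00) + (1250.00)(156.67) = 1714616.47 in³
ΣAȳ = (14000.00)(50.00) + (7696.90)(129.71) + (1250.00)(16.67) = 1719190.20 in³
x̄ = 1714616.47 / 22946.90 = 74.72 in
ȳ = 1719190.20 / 22946.90 = 74.92 in

x̄ = 74.72 in, ȳ = 74.92 in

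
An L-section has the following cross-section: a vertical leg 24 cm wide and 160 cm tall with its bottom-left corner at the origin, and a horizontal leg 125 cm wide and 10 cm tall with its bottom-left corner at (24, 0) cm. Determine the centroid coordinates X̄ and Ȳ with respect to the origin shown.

vertical leg: A = 24 × 160 = 3840.00, centroid at (12.00, 80.00).
horizontal leg: A = 125 × 10 = 1250.00, centroid at (86.50, 5.00).
ΣA = 5090.00 cm², ΣAX̄ = 154205.00 cm³, ΣAȲ = 313450.00 cm³.
X̄ = 154205.00/5090.00 = 30.30 cm; Ȳ = 313450.00/5090.00 = 61.58 cm.

X̄ = 30.30 cm, Ȳ = 61.58 cm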